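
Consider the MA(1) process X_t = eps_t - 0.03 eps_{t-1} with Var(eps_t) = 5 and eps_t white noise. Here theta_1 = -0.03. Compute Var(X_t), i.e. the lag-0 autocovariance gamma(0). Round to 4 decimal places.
\gamma(0) = 5.0045

For an MA(q) process X_t = eps_t + sum_i theta_i eps_{t-i} with
Var(eps_t) = sigma^2, the variance is
  gamma(0) = sigma^2 * (1 + sum_i theta_i^2).
  sum_i theta_i^2 = (-0.03)^2 = 0.0009.
  gamma(0) = 5 * (1 + 0.0009) = 5 * 1.0009 = 5.0045.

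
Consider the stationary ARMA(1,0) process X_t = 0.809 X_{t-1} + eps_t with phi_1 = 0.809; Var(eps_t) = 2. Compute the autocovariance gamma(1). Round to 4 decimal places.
\gamma(1) = 4.6828

Multiply the model equation by X_{t-k} and take expectations. With theta_0 = psi_0 = 1 and psi_j the MA(infinity) weights, this gives
  gamma(k) - sum_i phi_i gamma(k-i) = c_k,
  c_k = sigma^2 * sum_{j=k..q} theta_j psi_{j-k}   (c_k = 0 for k > q),
using gamma(-m) = gamma(m).
Pure AR (q = 0): c_0 = sigma^2 = 2, c_k = 0 for k >= 1.
Equations for k = 0 and k = 1 (AR order 1):
  gamma(0) = phi_1 gamma(1) + c_0
  gamma(1) = phi_1 gamma(0) + c_1
Substituting the second into the first: gamma(0) (1 - phi_1^2) = c_0 + phi_1 c_1, so
  gamma(0) = c_0 / (1 - phi_1^2) = 2 / (1 - (0.809)^2) = 2 / 0.345519 = 5.788394.
  gamma(1) = phi_1 gamma(0) = (0.809)(5.788394) = 4.68281.
Therefore gamma(1) = 4.6828 (to 4 decimal places).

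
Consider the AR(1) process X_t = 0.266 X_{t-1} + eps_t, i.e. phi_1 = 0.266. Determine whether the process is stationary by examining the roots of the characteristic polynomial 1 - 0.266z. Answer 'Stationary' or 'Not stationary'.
\text{Stationary}

The AR(p) characteristic polynomial is P(z) = 1 - 0.266z.
Stationarity requires all roots to lie outside the unit circle, i.e. |z| > 1 for every root.
This is linear in z: 1 + (-0.266) z = 0  =>  z = -1/(-0.266) = 3.759398,  |z| = 3.759398.
Moduli of all roots: 3.7594.
All moduli strictly greater than 1? Yes.
Verdict: Stationary.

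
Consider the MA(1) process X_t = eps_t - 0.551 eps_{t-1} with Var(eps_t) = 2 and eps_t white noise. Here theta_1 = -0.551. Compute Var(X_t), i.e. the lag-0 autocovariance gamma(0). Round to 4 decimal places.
\gamma(0) = 2.6072

For an MA(q) process X_t = eps_t + sum_i theta_i eps_{t-i} with
Var(eps_t) = sigma^2, the variance is
  gamma(0) = sigma^2 * (1 + sum_i theta_i^2).
  sum_i theta_i^2 = (-0.551)^2 = 0.303601.
  gamma(0) = 2 * (1 + 0.303601) = 2 * 1.303601 = 2.607202, which rounds to 2.6072.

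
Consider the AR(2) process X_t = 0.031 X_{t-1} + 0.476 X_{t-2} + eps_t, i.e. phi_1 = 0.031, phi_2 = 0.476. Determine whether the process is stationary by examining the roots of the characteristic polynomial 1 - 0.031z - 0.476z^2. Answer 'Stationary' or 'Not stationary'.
\text{Stationary}

The AR(p) characteristic polynomial is P(z) = 1 - 0.031z - 0.476z^2.
Stationarity requires all roots to lie outside the unit circle, i.e. |z| > 1 for every root.
Set 1 + (-0.031) z + (-0.476) z^2 = 0, i.e. a z^2 + b z + c = 0 with a = -0.476, b = -0.031, c = 1.
Discriminant D = b^2 - 4ac = (-0.031)^2 - 4*(-0.476)*1 = 0.000961 - (-1.904) = 1.904961.
D >= 0, so the roots are real: z = (-b +/- sqrt(D)) / (2a) = (0.031 +/- 1.380203) / (-0.952).
  z_1 = (0.031 + 1.380203) / (-0.952) = -1.4824,   |z_1| = 1.4824.
  z_2 = (0.031 - 1.380203) / (-0.952) = 1.4172,   |z_2| = 1.4172.
Moduli of all roots: 1.4824, 1.4172.
All moduli strictly greater than 1? Yes.
Verdict: Stationary.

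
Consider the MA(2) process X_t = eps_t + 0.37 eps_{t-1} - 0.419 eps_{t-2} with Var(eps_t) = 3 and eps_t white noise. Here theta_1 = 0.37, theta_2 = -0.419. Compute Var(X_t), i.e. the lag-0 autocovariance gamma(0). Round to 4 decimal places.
\gamma(0) = 3.9374

For an MA(q) process X_t = eps_t + sum_i theta_i eps_{t-i} with
Var(eps_t) = sigma^2, the variance is
  gamma(0) = sigma^2 * (1 + sum_i theta_i^2).
  sum_i theta_i^2 = (0.37)^2 + (-0.419)^2 = 0.1369 + 0.175561 = 0.312461.
  gamma(0) = 3 * (1 + 0.312461) = 3 * 1.312461 = 3.937383, which rounds to 3.9374.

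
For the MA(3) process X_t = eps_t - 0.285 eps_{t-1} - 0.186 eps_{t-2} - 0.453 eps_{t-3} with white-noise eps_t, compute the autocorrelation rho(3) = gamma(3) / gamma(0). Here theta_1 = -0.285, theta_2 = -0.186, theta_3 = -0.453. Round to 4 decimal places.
\rho(3) = -0.3429

For an MA(q) process with theta_0 = 1, the autocovariance is
  gamma(k) = sigma^2 * sum_{i=0..q-k} theta_i * theta_{i+k},
and rho(k) = gamma(k) / gamma(0). Sigma^2 cancels.
  numerator   = (1)*(-0.453) = -0.453.
  denominator = (1)^2 + (-0.285)^2 + (-0.186)^2 + (-0.453)^2 = 1.32103.
  rho(3) = -0.453 / 1.32103 = -0.3429.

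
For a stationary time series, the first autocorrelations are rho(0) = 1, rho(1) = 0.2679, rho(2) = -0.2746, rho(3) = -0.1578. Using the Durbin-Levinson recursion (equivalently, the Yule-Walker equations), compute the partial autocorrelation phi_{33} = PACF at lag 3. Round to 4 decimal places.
\phi_{33} = 0.0540

The PACF at lag k is phi_{kk}, the last component of the solution
to the Yule-Walker system G_k phi = r_k where
  (G_k)_{ij} = rho(|i - j|), (r_k)_i = rho(i), i,j = 1..k.
Equivalently, Durbin-Levinson gives phi_{kk} iteratively:
  phi_{11} = rho(1)
  phi_{kk} = [rho(k) - sum_{j=1..k-1} phi_{k-1,j} rho(k-j)]
            / [1 - sum_{j=1..k-1} phi_{k-1,j} rho(j)],
  phi_{k,j} = phi_{k-1,j} - phi_{kk} phi_{k-1,k-j},  j = 1..k-1.
Step k = 1:
  phi_11 = rho(1) = 0.2679.
Step k = 2:
  phi_22 = [rho(2) - phi_11 rho(1)] / [1 - phi_11 rho(1)] = [-0.2746 - (0.2679)(0.2679)] / [1 - (0.2679)(0.2679)]
         = -0.34637041 / 0.92822959 = -0.373152.
  Update: phi_21 = phi_11 - phi_22 phi_11 = 0.2679 - (-0.373152)(0.2679) = 0.367867.
Step k = 3:
  phi_33 = [rho(3) - phi_21 rho(2) - phi_22 rho(1)] / [1 - phi_21 rho(1) - phi_22 rho(2)]
    numerator   = -0.1578 - (0.367867)(-0.2746) - (-0.373152)(0.2679) = 0.0431837
    denominator = 1 - (0.367867)(0.2679) - (-0.373152)(-0.2746) = 0.7989809
  phi_33 = 0.0431837 / 0.7989809 = 0.054.
Therefore phi_{33} = 0.0540.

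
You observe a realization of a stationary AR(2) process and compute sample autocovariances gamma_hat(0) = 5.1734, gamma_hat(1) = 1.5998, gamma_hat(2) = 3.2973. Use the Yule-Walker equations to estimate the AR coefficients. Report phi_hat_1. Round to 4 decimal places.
\hat\phi_{1} = 0.1240

The Yule-Walker equations for an AR(p) process read, in matrix form,
  Gamma_p phi = r_p,   with   (Gamma_p)_{ij} = gamma(|i - j|),
                       (r_p)_i = gamma(i),   i,j = 1..p.
Substitute the sample gammas (Toeplitz matrix and right-hand side of size 2):
  Gamma_p = [[5.1734, 1.5998], [1.5998, 5.1734]]
  r_p     = [1.5998, 3.2973]
Written out:
  5.1734 phi_1 + 1.5998 phi_2 = 1.5998
  1.5998 phi_1 + 5.1734 phi_2 = 3.2973
Solve by Cramer's rule:
  det = gamma(0)^2 - gamma(1)^2 = (5.1734)^2 - (1.5998)^2 = 26.76406756 - 2.55936004 = 24.20470752
  phi_hat_1 = [gamma(1) gamma(0) - gamma(1) gamma(2)] / det = [(1.5998)(5.1734) - (1.5998)(3.2973)] / 24.20470752 = 3.00138478 / 24.20470752 = 0.124
  phi_hat_2 = [gamma(0) gamma(2) - gamma(1)^2] / det = [(5.1734)(3.2973) - (1.5998)^2] / 24.20470752 = 14.49889178 / 24.20470752 = 0.599
So phi_hat = [0.1240, 0.5990].
Therefore phi_hat_1 = 0.1240.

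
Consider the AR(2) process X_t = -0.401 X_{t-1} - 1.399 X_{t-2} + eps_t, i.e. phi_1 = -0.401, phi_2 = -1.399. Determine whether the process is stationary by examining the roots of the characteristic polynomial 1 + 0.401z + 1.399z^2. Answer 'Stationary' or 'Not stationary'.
\text{Not stationary}

The AR(p) characteristic polynomial is P(z) = 1 + 0.401z + 1.399z^2.
Stationarity requires all roots to lie outside the unit circle, i.e. |z| > 1 for every root.
Set 1 + (0.401) z + (1.399) z^2 = 0, i.e. a z^2 + b z + c = 0 with a = 1.399, b = 0.401, c = 1.
Discriminant D = b^2 - 4ac = (0.401)^2 - 4*(1.399)*1 = 0.160801 - (5.596) = -5.435199.
D < 0, so the roots are the complex-conjugate pair z = (-b +/- i sqrt(-D)) / (2a) = -0.1433 +/- 0.8332i.
For a conjugate pair |z|^2 = z * conj(z) = (product of roots) = c/a = 1/(1.399) = 0.714796, so |z| = sqrt(0.714796) = 0.8455 for both roots.
Moduli of all roots: 0.8455, 0.8455.
All moduli strictly greater than 1? No.
Verdict: Not stationary.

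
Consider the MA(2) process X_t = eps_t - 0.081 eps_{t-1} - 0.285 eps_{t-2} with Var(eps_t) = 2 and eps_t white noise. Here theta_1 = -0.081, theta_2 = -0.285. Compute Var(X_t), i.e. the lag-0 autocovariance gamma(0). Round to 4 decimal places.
\gamma(0) = 2.1756

For an MA(q) process X_t = eps_t + sum_i theta_i eps_{t-i} with
Var(eps_t) = sigma^2, the variance is
  gamma(0) = sigma^2 * (1 + sum_i theta_i^2).
  sum_i theta_i^2 = (-0.081)^2 + (-0.285)^2 = 0.006561 + 0.081225 = 0.087786.
  gamma(0) = 2 * (1 + 0.087786) = 2 * 1.087786 = 2.175572, which rounds to 2.1756.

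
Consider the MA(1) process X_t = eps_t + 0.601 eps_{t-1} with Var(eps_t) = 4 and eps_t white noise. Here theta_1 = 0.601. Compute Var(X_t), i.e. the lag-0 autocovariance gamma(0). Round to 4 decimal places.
\gamma(0) = 5.4448

For an MA(q) process X_t = eps_t + sum_i theta_i eps_{t-i} with
Var(eps_t) = sigma^2, the variance is
  gamma(0) = sigma^2 * (1 + sum_i theta_i^2).
  sum_i theta_i^2 = (0.601)^2 = 0.361201.
  gamma(0) = 4 * (1 + 0.361201) = 4 * 1.361201 = 5.444804, which rounds to 5.4448.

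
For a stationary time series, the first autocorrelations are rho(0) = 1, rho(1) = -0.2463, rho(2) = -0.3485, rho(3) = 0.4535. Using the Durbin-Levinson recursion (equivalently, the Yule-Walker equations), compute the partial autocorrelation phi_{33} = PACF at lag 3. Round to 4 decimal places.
\phi_{33} = 0.2930

The PACF at lag k is phi_{kk}, the last component of the solution
to the Yule-Walker system G_k phi = r_k where
  (G_k)_{ij} = rho(|i - j|), (r_k)_i = rho(i), i,j = 1..k.
Equivalently, Durbin-Levinson gives phi_{kk} iteratively:
  phi_{11} = rho(1)
  phi_{kk} = [rho(k) - sum_{j=1..k-1} phi_{k-1,j} rho(k-j)]
            / [1 - sum_{j=1..k-1} phi_{k-1,j} rho(j)],
  phi_{k,j} = phi_{k-1,j} - phi_{kk} phi_{k-1,k-j},  j = 1..k-1.
Step k = 1:
  phi_11 = rho(1) = -0.2463.
Step k = 2:
  phi_22 = [rho(2) - phi_11 rho(1)] / [1 - phi_11 rho(1)] = [-0.3485 - (-0.2463)(-0.2463)] / [1 - (-0.2463)(-0.2463)]
         = -0.40916369 / 0.93933631 = -0.435588.
  Update: phi_21 = phi_11 - phi_22 phi_11 = -0.2463 - (-0.435588)(-0.2463) = -0.353585.
Step k = 3:
  phi_33 = [rho(3) - phi_21 rho(2) - phi_22 rho(1)] / [1 - phi_21 rho(1) - phi_22 rho(2)]
    numerator   = 0.4535 - (-0.353585)(-0.3485) - (-0.435588)(-0.2463) = 0.22299017
    denominator = 1 - (-0.353585)(-0.2463) - (-0.435588)(-0.3485) = 0.76110949
  phi_33 = 0.22299017 / 0.76110949 = 0.293.
Therefore phi_{33} = 0.2930.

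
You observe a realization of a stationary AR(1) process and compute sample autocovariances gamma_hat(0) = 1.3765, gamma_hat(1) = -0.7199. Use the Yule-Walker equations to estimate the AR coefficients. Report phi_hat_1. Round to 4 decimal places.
\hat\phi_{1} = -0.5230

The Yule-Walker equations for an AR(p) process read, in matrix form,
  Gamma_p phi = r_p,   with   (Gamma_p)_{ij} = gamma(|i - j|),
                       (r_p)_i = gamma(i),   i,j = 1..p.
Substitute the sample gammas (Toeplitz matrix and right-hand side of size 1):
  Gamma_p = [[1.3765]]
  r_p     = [-0.7199]
With p = 1 this is the single equation gamma(0) phi_1 = gamma(1):
  phi_hat_1 = gamma(1) / gamma(0) = -0.7199 / 1.3765 = -0.5230.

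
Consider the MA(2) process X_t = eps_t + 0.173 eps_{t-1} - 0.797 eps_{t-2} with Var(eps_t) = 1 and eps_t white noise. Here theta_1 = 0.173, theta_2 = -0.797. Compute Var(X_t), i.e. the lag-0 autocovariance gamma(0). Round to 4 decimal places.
\gamma(0) = 1.6651

For an MA(q) process X_t = eps_t + sum_i theta_i eps_{t-i} with
Var(eps_t) = sigma^2, the variance is
  gamma(0) = sigma^2 * (1 + sum_i theta_i^2).
  sum_i theta_i^2 = (0.173)^2 + (-0.797)^2 = 0.029929 + 0.635209 = 0.665138.
  gamma(0) = 1 * (1 + 0.665138) = 1 * 1.665138 = 1.665138, which rounds to 1.6651.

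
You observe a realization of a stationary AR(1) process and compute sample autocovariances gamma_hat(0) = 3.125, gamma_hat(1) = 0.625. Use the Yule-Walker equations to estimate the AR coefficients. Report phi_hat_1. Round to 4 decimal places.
\hat\phi_{1} = 0.2000

The Yule-Walker equations for an AR(p) process read, in matrix form,
  Gamma_p phi = r_p,   with   (Gamma_p)_{ij} = gamma(|i - j|),
                       (r_p)_i = gamma(i),   i,j = 1..p.
Substitute the sample gammas (Toeplitz matrix and right-hand side of size 1):
  Gamma_p = [[3.125]]
  r_p     = [0.625]
With p = 1 this is the single equation gamma(0) phi_1 = gamma(1):
  phi_hat_1 = gamma(1) / gamma(0) = 0.625 / 3.125 = 0.2000.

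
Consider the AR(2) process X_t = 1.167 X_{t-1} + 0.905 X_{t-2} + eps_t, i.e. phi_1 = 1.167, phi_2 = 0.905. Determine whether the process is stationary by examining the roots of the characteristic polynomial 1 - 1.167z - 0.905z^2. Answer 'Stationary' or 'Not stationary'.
\text{Not stationary}

The AR(p) characteristic polynomial is P(z) = 1 - 1.167z - 0.905z^2.
Stationarity requires all roots to lie outside the unit circle, i.e. |z| > 1 for every root.
Set 1 + (-1.167) z + (-0.905) z^2 = 0, i.e. a z^2 + b z + c = 0 with a = -0.905, b = -1.167, c = 1.
Discriminant D = b^2 - 4ac = (-1.167)^2 - 4*(-0.905)*1 = 1.361889 - (-3.62) = 4.981889.
D >= 0, so the roots are real: z = (-b +/- sqrt(D)) / (2a) = (1.167 +/- 2.232015) / (-1.81).
  z_1 = (1.167 + 2.232015) / (-1.81) = -1.8779,   |z_1| = 1.8779.
  z_2 = (1.167 - 2.232015) / (-1.81) = 0.5884,   |z_2| = 0.5884.
Moduli of all roots: 1.8779, 0.5884.
All moduli strictly greater than 1? No.
Verdict: Not stationary.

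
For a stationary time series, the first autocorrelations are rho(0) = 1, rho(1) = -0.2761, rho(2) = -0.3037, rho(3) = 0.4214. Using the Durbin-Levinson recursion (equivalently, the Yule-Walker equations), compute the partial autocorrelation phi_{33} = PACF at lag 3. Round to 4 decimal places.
\phi_{33} = 0.2469

The PACF at lag k is phi_{kk}, the last component of the solution
to the Yule-Walker system G_k phi = r_k where
  (G_k)_{ij} = rho(|i - j|), (r_k)_i = rho(i), i,j = 1..k.
Equivalently, Durbin-Levinson gives phi_{kk} iteratively:
  phi_{11} = rho(1)
  phi_{kk} = [rho(k) - sum_{j=1..k-1} phi_{k-1,j} rho(k-j)]
            / [1 - sum_{j=1..k-1} phi_{k-1,j} rho(j)],
  phi_{k,j} = phi_{k-1,j} - phi_{kk} phi_{k-1,k-j},  j = 1..k-1.
Step k = 1:
  phi_11 = rho(1) = -0.2761.
Step k = 2:
  phi_22 = [rho(2) - phi_11 rho(1)] / [1 - phi_11 rho(1)] = [-0.3037 - (-0.2761)(-0.2761)] / [1 - (-0.2761)(-0.2761)]
         = -0.37993121 / 0.92376879 = -0.411284.
  Update: phi_21 = phi_11 - phi_22 phi_11 = -0.2761 - (-0.411284)(-0.2761) = -0.389655.
Step k = 3:
  phi_33 = [rho(3) - phi_21 rho(2) - phi_22 rho(1)] / [1 - phi_21 rho(1) - phi_22 rho(2)]
    numerator   = 0.4214 - (-0.389655)(-0.3037) - (-0.411284)(-0.2761) = 0.18950615
    denominator = 1 - (-0.389655)(-0.2761) - (-0.411284)(-0.3037) = 0.76750921
  phi_33 = 0.18950615 / 0.76750921 = 0.2469.
Therefore phi_{33} = 0.2469.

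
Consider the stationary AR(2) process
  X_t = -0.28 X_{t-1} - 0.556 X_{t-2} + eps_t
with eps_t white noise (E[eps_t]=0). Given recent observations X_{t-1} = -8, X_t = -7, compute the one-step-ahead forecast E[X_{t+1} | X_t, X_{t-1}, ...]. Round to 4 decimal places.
E[X_{t+1} \mid \mathcal F_t] = 6.4080

For an AR(p) model X_t = c + sum_i phi_i X_{t-i} + eps_t, the
one-step-ahead conditional mean is
  E[X_{t+1} | X_t, ...] = c + sum_i phi_i X_{t+1-i}.
Substitute known values:
  E[X_{t+1} | ...] = (-0.28) * (-7) + (-0.556) * (-8)
                   = 6.4080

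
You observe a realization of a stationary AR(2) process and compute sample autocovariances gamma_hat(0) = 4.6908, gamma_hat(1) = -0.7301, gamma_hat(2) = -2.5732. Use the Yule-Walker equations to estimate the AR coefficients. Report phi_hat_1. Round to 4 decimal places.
\hat\phi_{1} = -0.2470

The Yule-Walker equations for an AR(p) process read, in matrix form,
  Gamma_p phi = r_p,   with   (Gamma_p)_{ij} = gamma(|i - j|),
                       (r_p)_i = gamma(i),   i,j = 1..p.
Substitute the sample gammas (Toeplitz matrix and right-hand side of size 2):
  Gamma_p = [[4.6908, -0.7301], [-0.7301, 4.6908]]
  r_p     = [-0.7301, -2.5732]
Written out:
  4.6908 phi_1 - 0.7301 phi_2 = -0.7301
  -0.7301 phi_1 + 4.6908 phi_2 = -2.5732
Solve by Cramer's rule:
  det = gamma(0)^2 - gamma(1)^2 = (4.6908)^2 - (-0.7301)^2 = 22.00360464 - 0.53304601 = 21.47055863
  phi_hat_1 = [gamma(1) gamma(0) - gamma(1) gamma(2)] / det = [(-0.7301)(4.6908) - (-0.7301)(-2.5732)] / 21.47055863 = -5.3034464 / 21.47055863 = -0.247
  phi_hat_2 = [gamma(0) gamma(2) - gamma(1)^2] / det = [(4.6908)(-2.5732) - (-0.7301)^2] / 21.47055863 = -12.60341257 / 21.47055863 = -0.587
So phi_hat = [-0.2470, -0.5870].
Therefore phi_hat_1 = -0.2470.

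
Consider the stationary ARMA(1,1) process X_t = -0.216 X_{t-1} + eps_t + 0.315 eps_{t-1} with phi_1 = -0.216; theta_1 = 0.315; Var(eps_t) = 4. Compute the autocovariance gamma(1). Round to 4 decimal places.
\gamma(1) = 0.3871

Multiply the model equation by X_{t-k} and take expectations. With theta_0 = psi_0 = 1 and psi_j the MA(infinity) weights, this gives
  gamma(k) - sum_i phi_i gamma(k-i) = c_k,
  c_k = sigma^2 * sum_{j=k..q} theta_j psi_{j-k}   (c_k = 0 for k > q),
using gamma(-m) = gamma(m).
psi-weights needed (psi_j = theta_j + sum_i phi_i psi_{j-i}):
  psi_1 = theta_1 + phi_1 = 0.315 + (-0.216) = 0.099
Right-hand sides:
  c_0 = sigma^2 (1 + theta_1 psi_1) = 4 * (1 + (0.315)(0.099)) = 4 * 1.031185 = 4.12474
  c_1 = sigma^2 theta_1 = 4 * (0.315) = 1.26
  c_2 = 0
Equations for k = 0 and k = 1 (AR order 1):
  gamma(0) = phi_1 gamma(1) + c_0
  gamma(1) = phi_1 gamma(0) + c_1
Substituting the second into the first: gamma(0) (1 - phi_1^2) = c_0 + phi_1 c_1, so
  gamma(0) = (c_0 + phi_1 c_1) / (1 - phi_1^2) = (4.12474 + (-0.216)(1.26)) / (1 - (-0.216)^2) = 3.85258 / 0.953344 = 4.041123.
  gamma(1) = phi_1 gamma(0) + c_1 = (-0.216)(4.041123) + (1.26) = 0.387118.
Therefore gamma(1) = 0.3871 (to 4 decimal places).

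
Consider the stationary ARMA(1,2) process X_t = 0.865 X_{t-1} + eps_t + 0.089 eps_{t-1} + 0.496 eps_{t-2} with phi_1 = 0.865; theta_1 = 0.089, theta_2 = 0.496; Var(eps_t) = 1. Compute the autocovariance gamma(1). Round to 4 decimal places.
\gamma(1) = 8.2116

Multiply the model equation by X_{t-k} and take expectations. With theta_0 = psi_0 = 1 and psi_j the MA(infinity) weights, this gives
  gamma(k) - sum_i phi_i gamma(k-i) = c_k,
  c_k = sigma^2 * sum_{j=k..q} theta_j psi_{j-k}   (c_k = 0 for k > q),
using gamma(-m) = gamma(m).
psi-weights needed (psi_j = theta_j + sum_i phi_i psi_{j-i}):
  psi_1 = theta_1 + phi_1 = 0.089 + (0.865) = 0.954
  psi_2 = theta_2 + phi_1 psi_1 = 0.496 + (0.865)(0.954) = 1.32121
Right-hand sides:
  c_0 = sigma^2 (1 + theta_1 psi_1 + theta_2 psi_2) = 1 * (1 + (0.089)(0.954) + (0.496)(1.32121)) = 1 * 1.740226 = 1.740226
  c_1 = sigma^2 (theta_1 + theta_2 psi_1) = 1 * (0.089 + (0.496)(0.954)) = 0.562184
  c_2 = sigma^2 theta_2 = 1 * (0.496) = 0.496
Equations for k = 0 and k = 1 (AR order 1):
  gamma(0) = phi_1 gamma(1) + c_0
  gamma(1) = phi_1 gamma(0) + c_1
Substituting the second into the first: gamma(0) (1 - phi_1^2) = c_0 + phi_1 c_1, so
  gamma(0) = (c_0 + phi_1 c_1) / (1 - phi_1^2) = (1.740226 + (0.865)(0.562184)) / (1 - (0.865)^2) = 2.226515 / 0.251775 = 8.843274.
  gamma(1) = phi_1 gamma(0) + c_1 = (0.865)(8.843274) + (0.562184) = 8.211616.
Therefore gamma(1) = 8.2116 (to 4 decimal places).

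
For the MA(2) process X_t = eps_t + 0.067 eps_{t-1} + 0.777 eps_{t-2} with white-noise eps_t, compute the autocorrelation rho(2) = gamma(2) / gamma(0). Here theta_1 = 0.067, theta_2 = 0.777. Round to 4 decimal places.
\rho(2) = 0.4831

For an MA(q) process with theta_0 = 1, the autocovariance is
  gamma(k) = sigma^2 * sum_{i=0..q-k} theta_i * theta_{i+k},
and rho(k) = gamma(k) / gamma(0). Sigma^2 cancels.
  numerator   = (1)*(0.777) = 0.777.
  denominator = (1)^2 + (0.067)^2 + (0.777)^2 = 1.608218.
  rho(2) = 0.777 / 1.608218 = 0.4831.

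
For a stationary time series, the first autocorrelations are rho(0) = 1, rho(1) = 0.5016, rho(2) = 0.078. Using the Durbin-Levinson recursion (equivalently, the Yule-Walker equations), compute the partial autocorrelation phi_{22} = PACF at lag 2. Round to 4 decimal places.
\phi_{22} = -0.2320

The PACF at lag k is phi_{kk}, the last component of the solution
to the Yule-Walker system G_k phi = r_k where
  (G_k)_{ij} = rho(|i - j|), (r_k)_i = rho(i), i,j = 1..k.
Equivalently, Durbin-Levinson gives phi_{kk} iteratively:
  phi_{11} = rho(1)
  phi_{kk} = [rho(k) - sum_{j=1..k-1} phi_{k-1,j} rho(k-j)]
            / [1 - sum_{j=1..k-1} phi_{k-1,j} rho(j)],
  phi_{k,j} = phi_{k-1,j} - phi_{kk} phi_{k-1,k-j},  j = 1..k-1.
Step k = 1:
  phi_11 = rho(1) = 0.5016.
Step k = 2:
  phi_22 = [rho(2) - phi_11 rho(1)] / [1 - phi_11 rho(1)] = [0.078 - (0.5016)(0.5016)] / [1 - (0.5016)(0.5016)]
         = -0.17360256 / 0.74839744 = -0.232.
Therefore phi_{22} = -0.2320.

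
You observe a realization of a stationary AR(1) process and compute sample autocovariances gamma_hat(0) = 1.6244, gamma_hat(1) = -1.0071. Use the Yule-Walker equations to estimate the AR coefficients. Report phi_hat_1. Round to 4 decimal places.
\hat\phi_{1} = -0.6200

The Yule-Walker equations for an AR(p) process read, in matrix form,
  Gamma_p phi = r_p,   with   (Gamma_p)_{ij} = gamma(|i - j|),
                       (r_p)_i = gamma(i),   i,j = 1..p.
Substitute the sample gammas (Toeplitz matrix and right-hand side of size 1):
  Gamma_p = [[1.6244]]
  r_p     = [-1.0071]
With p = 1 this is the single equation gamma(0) phi_1 = gamma(1):
  phi_hat_1 = gamma(1) / gamma(0) = -1.0071 / 1.6244 = -0.6200.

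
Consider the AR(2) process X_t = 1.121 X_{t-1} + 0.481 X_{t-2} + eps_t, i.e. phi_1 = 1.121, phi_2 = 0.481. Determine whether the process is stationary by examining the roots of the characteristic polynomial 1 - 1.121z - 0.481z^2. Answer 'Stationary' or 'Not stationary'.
\text{Not stationary}

The AR(p) characteristic polynomial is P(z) = 1 - 1.121z - 0.481z^2.
Stationarity requires all roots to lie outside the unit circle, i.e. |z| > 1 for every root.
Set 1 + (-1.121) z + (-0.481) z^2 = 0, i.e. a z^2 + b z + c = 0 with a = -0.481, b = -1.121, c = 1.
Discriminant D = b^2 - 4ac = (-1.121)^2 - 4*(-0.481)*1 = 1.256641 - (-1.924) = 3.180641.
D >= 0, so the roots are real: z = (-b +/- sqrt(D)) / (2a) = (1.121 +/- 1.783435) / (-0.962).
  z_1 = (1.121 + 1.783435) / (-0.962) = -3.0192,   |z_1| = 3.0192.
  z_2 = (1.121 - 1.783435) / (-0.962) = 0.6886,   |z_2| = 0.6886.
Moduli of all roots: 3.0192, 0.6886.
All moduli strictly greater than 1? No.
Verdict: Not stationary.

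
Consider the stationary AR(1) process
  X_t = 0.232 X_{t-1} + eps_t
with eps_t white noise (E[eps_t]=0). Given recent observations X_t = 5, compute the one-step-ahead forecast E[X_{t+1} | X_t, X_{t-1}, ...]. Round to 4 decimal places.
E[X_{t+1} \mid \mathcal F_t] = 1.1600

For an AR(p) model X_t = c + sum_i phi_i X_{t-i} + eps_t, the
one-step-ahead conditional mean is
  E[X_{t+1} | X_t, ...] = c + sum_i phi_i X_{t+1-i}.
Substitute known values:
  E[X_{t+1} | ...] = (0.232) * (5)
                   = 1.1600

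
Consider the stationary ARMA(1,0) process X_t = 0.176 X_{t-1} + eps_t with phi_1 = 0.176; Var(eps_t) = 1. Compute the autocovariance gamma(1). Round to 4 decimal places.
\gamma(1) = 0.1816

Multiply the model equation by X_{t-k} and take expectations. With theta_0 = psi_0 = 1 and psi_j the MA(infinity) weights, this gives
  gamma(k) - sum_i phi_i gamma(k-i) = c_k,
  c_k = sigma^2 * sum_{j=k..q} theta_j psi_{j-k}   (c_k = 0 for k > q),
using gamma(-m) = gamma(m).
Pure AR (q = 0): c_0 = sigma^2 = 1, c_k = 0 for k >= 1.
Equations for k = 0 and k = 1 (AR order 1):
  gamma(0) = phi_1 gamma(1) + c_0
  gamma(1) = phi_1 gamma(0) + c_1
Substituting the second into the first: gamma(0) (1 - phi_1^2) = c_0 + phi_1 c_1, so
  gamma(0) = c_0 / (1 - phi_1^2) = 1 / (1 - (0.176)^2) = 1 / 0.969024 = 1.031966.
  gamma(1) = phi_1 gamma(0) = (0.176)(1.031966) = 0.181626.
Therefore gamma(1) = 0.1816 (to 4 decimal places).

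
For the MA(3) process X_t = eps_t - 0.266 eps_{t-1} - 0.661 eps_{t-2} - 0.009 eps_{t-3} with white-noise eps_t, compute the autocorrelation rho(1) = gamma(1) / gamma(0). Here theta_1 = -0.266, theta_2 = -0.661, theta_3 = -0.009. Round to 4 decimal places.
\rho(1) = -0.0559

For an MA(q) process with theta_0 = 1, the autocovariance is
  gamma(k) = sigma^2 * sum_{i=0..q-k} theta_i * theta_{i+k},
and rho(k) = gamma(k) / gamma(0). Sigma^2 cancels.
  numerator   = (1)*(-0.266) + (-0.266)*(-0.661) + (-0.661)*(-0.009) = -0.084225.
  denominator = (1)^2 + (-0.266)^2 + (-0.661)^2 + (-0.009)^2 = 1.507758.
  rho(1) = -0.084225 / 1.507758 = -0.0559.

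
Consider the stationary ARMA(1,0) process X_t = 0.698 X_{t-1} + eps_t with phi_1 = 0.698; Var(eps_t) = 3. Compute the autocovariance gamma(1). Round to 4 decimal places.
\gamma(1) = 4.0835

Multiply the model equation by X_{t-k} and take expectations. With theta_0 = psi_0 = 1 and psi_j the MA(infinity) weights, this gives
  gamma(k) - sum_i phi_i gamma(k-i) = c_k,
  c_k = sigma^2 * sum_{j=k..q} theta_j psi_{j-k}   (c_k = 0 for k > q),
using gamma(-m) = gamma(m).
Pure AR (q = 0): c_0 = sigma^2 = 3, c_k = 0 for k >= 1.
Equations for k = 0 and k = 1 (AR order 1):
  gamma(0) = phi_1 gamma(1) + c_0
  gamma(1) = phi_1 gamma(0) + c_1
Substituting the second into the first: gamma(0) (1 - phi_1^2) = c_0 + phi_1 c_1, so
  gamma(0) = c_0 / (1 - phi_1^2) = 3 / (1 - (0.698)^2) = 3 / 0.512796 = 5.85028.
  gamma(1) = phi_1 gamma(0) = (0.698)(5.85028) = 4.083495.
Therefore gamma(1) = 4.0835 (to 4 decimal places).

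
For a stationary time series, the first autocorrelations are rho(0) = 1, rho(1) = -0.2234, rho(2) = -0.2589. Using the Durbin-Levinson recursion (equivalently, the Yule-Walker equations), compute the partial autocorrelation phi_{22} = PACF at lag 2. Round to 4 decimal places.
\phi_{22} = -0.3250

The PACF at lag k is phi_{kk}, the last component of the solution
to the Yule-Walker system G_k phi = r_k where
  (G_k)_{ij} = rho(|i - j|), (r_k)_i = rho(i), i,j = 1..k.
Equivalently, Durbin-Levinson gives phi_{kk} iteratively:
  phi_{11} = rho(1)
  phi_{kk} = [rho(k) - sum_{j=1..k-1} phi_{k-1,j} rho(k-j)]
            / [1 - sum_{j=1..k-1} phi_{k-1,j} rho(j)],
  phi_{k,j} = phi_{k-1,j} - phi_{kk} phi_{k-1,k-j},  j = 1..k-1.
Step k = 1:
  phi_11 = rho(1) = -0.2234.
Step k = 2:
  phi_22 = [rho(2) - phi_11 rho(1)] / [1 - phi_11 rho(1)] = [-0.2589 - (-0.2234)(-0.2234)] / [1 - (-0.2234)(-0.2234)]
         = -0.30880756 / 0.95009244 = -0.325.
Therefore phi_{22} = -0.3250.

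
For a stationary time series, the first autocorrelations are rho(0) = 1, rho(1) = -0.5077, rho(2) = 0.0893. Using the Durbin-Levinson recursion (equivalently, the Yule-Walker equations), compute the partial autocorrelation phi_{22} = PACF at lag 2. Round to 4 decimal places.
\phi_{22} = -0.2270

The PACF at lag k is phi_{kk}, the last component of the solution
to the Yule-Walker system G_k phi = r_k where
  (G_k)_{ij} = rho(|i - j|), (r_k)_i = rho(i), i,j = 1..k.
Equivalently, Durbin-Levinson gives phi_{kk} iteratively:
  phi_{11} = rho(1)
  phi_{kk} = [rho(k) - sum_{j=1..k-1} phi_{k-1,j} rho(k-j)]
            / [1 - sum_{j=1..k-1} phi_{k-1,j} rho(j)],
  phi_{k,j} = phi_{k-1,j} - phi_{kk} phi_{k-1,k-j},  j = 1..k-1.
Step k = 1:
  phi_11 = rho(1) = -0.5077.
Step k = 2:
  phi_22 = [rho(2) - phi_11 rho(1)] / [1 - phi_11 rho(1)] = [0.0893 - (-0.5077)(-0.5077)] / [1 - (-0.5077)(-0.5077)]
         = -0.16845929 / 0.74224071 = -0.227.
Therefore phi_{22} = -0.2270.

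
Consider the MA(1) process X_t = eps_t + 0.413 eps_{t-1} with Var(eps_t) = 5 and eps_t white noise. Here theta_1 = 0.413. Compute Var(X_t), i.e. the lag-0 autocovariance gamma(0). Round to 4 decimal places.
\gamma(0) = 5.8528

For an MA(q) process X_t = eps_t + sum_i theta_i eps_{t-i} with
Var(eps_t) = sigma^2, the variance is
  gamma(0) = sigma^2 * (1 + sum_i theta_i^2).
  sum_i theta_i^2 = (0.413)^2 = 0.170569.
  gamma(0) = 5 * (1 + 0.170569) = 5 * 1.170569 = 5.852845, which rounds to 5.8528.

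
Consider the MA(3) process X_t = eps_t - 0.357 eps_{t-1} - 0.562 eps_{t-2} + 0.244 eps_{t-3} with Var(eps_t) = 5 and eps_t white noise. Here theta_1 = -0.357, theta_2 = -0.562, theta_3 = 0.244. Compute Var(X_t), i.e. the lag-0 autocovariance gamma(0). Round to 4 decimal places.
\gamma(0) = 7.5141

For an MA(q) process X_t = eps_t + sum_i theta_i eps_{t-i} with
Var(eps_t) = sigma^2, the variance is
  gamma(0) = sigma^2 * (1 + sum_i theta_i^2).
  sum_i theta_i^2 = (-0.357)^2 + (-0.562)^2 + (0.244)^2 = 0.127449 + 0.315844 + 0.059536 = 0.502829.
  gamma(0) = 5 * (1 + 0.502829) = 5 * 1.502829 = 7.514145, which rounds to 7.5141.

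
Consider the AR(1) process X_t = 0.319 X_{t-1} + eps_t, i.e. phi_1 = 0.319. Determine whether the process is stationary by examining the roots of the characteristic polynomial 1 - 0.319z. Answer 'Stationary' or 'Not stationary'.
\text{Stationary}

The AR(p) characteristic polynomial is P(z) = 1 - 0.319z.
Stationarity requires all roots to lie outside the unit circle, i.e. |z| > 1 for every root.
This is linear in z: 1 + (-0.319) z = 0  =>  z = -1/(-0.319) = 3.134796,  |z| = 3.134796.
Moduli of all roots: 3.1348.
All moduli strictly greater than 1? Yes.
Verdict: Stationary.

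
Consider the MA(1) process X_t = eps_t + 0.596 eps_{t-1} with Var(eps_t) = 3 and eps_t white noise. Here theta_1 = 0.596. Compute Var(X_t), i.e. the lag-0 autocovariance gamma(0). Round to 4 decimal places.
\gamma(0) = 4.0656

For an MA(q) process X_t = eps_t + sum_i theta_i eps_{t-i} with
Var(eps_t) = sigma^2, the variance is
  gamma(0) = sigma^2 * (1 + sum_i theta_i^2).
  sum_i theta_i^2 = (0.596)^2 = 0.355216.
  gamma(0) = 3 * (1 + 0.355216) = 3 * 1.355216 = 4.065648, which rounds to 4.0656.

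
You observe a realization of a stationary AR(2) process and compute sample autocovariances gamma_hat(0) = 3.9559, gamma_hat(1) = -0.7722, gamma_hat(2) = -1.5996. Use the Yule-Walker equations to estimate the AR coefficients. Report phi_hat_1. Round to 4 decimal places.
\hat\phi_{1} = -0.2850

The Yule-Walker equations for an AR(p) process read, in matrix form,
  Gamma_p phi = r_p,   with   (Gamma_p)_{ij} = gamma(|i - j|),
                       (r_p)_i = gamma(i),   i,j = 1..p.
Substitute the sample gammas (Toeplitz matrix and right-hand side of size 2):
  Gamma_p = [[3.9559, -0.7722], [-0.7722, 3.9559]]
  r_p     = [-0.7722, -1.5996]
Written out:
  3.9559 phi_1 - 0.7722 phi_2 = -0.7722
  -0.7722 phi_1 + 3.9559 phi_2 = -1.5996
Solve by Cramer's rule:
  det = gamma(0)^2 - gamma(1)^2 = (3.9559)^2 - (-0.7722)^2 = 15.64914481 - 0.59629284 = 15.05285197
  phi_hat_1 = [gamma(1) gamma(0) - gamma(1) gamma(2)] / det = [(-0.7722)(3.9559) - (-0.7722)(-1.5996)] / 15.05285197 = -4.2899571 / 15.05285197 = -0.285
  phi_hat_2 = [gamma(0) gamma(2) - gamma(1)^2] / det = [(3.9559)(-1.5996) - (-0.7722)^2] / 15.05285197 = -6.92415048 / 15.05285197 = -0.46
So phi_hat = [-0.2850, -0.4600].
Therefore phi_hat_1 = -0.2850.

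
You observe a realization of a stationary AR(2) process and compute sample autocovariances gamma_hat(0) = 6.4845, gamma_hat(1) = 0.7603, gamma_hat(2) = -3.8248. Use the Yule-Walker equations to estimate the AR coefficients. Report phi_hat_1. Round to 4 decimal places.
\hat\phi_{1} = 0.1890

The Yule-Walker equations for an AR(p) process read, in matrix form,
  Gamma_p phi = r_p,   with   (Gamma_p)_{ij} = gamma(|i - j|),
                       (r_p)_i = gamma(i),   i,j = 1..p.
Substitute the sample gammas (Toeplitz matrix and right-hand side of size 2):
  Gamma_p = [[6.4845, 0.7603], [0.7603, 6.4845]]
  r_p     = [0.7603, -3.8248]
Written out:
  6.4845 phi_1 + 0.7603 phi_2 = 0.7603
  0.7603 phi_1 + 6.4845 phi_2 = -3.8248
Solve by Cramer's rule:
  det = gamma(0)^2 - gamma(1)^2 = (6.4845)^2 - (0.7603)^2 = 42.04874025 - 0.57805609 = 41.47068416
  phi_hat_1 = [gamma(1) gamma(0) - gamma(1) gamma(2)] / det = [(0.7603)(6.4845) - (0.7603)(-3.8248)] / 41.47068416 = 7.83816079 / 41.47068416 = 0.189
  phi_hat_2 = [gamma(0) gamma(2) - gamma(1)^2] / det = [(6.4845)(-3.8248) - (0.7603)^2] / 41.47068416 = -25.37997169 / 41.47068416 = -0.612
So phi_hat = [0.1890, -0.6120].
Therefore phi_hat_1 = 0.1890.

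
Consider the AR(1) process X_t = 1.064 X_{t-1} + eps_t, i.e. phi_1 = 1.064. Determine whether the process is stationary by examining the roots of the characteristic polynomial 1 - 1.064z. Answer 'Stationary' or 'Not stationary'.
\text{Not stationary}

The AR(p) characteristic polynomial is P(z) = 1 - 1.064z.
Stationarity requires all roots to lie outside the unit circle, i.e. |z| > 1 for every root.
This is linear in z: 1 + (-1.064) z = 0  =>  z = -1/(-1.064) = 0.93985,  |z| = 0.93985.
Moduli of all roots: 0.9398.
All moduli strictly greater than 1? No.
Verdict: Not stationary.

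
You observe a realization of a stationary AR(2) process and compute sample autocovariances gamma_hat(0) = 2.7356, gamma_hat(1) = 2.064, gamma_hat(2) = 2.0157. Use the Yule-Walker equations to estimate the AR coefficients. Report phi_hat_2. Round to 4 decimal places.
\hat\phi_{2} = 0.3890

The Yule-Walker equations for an AR(p) process read, in matrix form,
  Gamma_p phi = r_p,   with   (Gamma_p)_{ij} = gamma(|i - j|),
                       (r_p)_i = gamma(i),   i,j = 1..p.
Substitute the sample gammas (Toeplitz matrix and right-hand side of size 2):
  Gamma_p = [[2.7356, 2.064], [2.064, 2.7356]]
  r_p     = [2.064, 2.0157]
Written out:
  2.7356 phi_1 + 2.064 phi_2 = 2.064
  2.064 phi_1 + 2.7356 phi_2 = 2.0157
Solve by Cramer's rule:
  det = gamma(0)^2 - gamma(1)^2 = (2.7356)^2 - (2.064)^2 = 7.48350736 - 4.260096 = 3.22341136
  phi_hat_1 = [gamma(1) gamma(0) - gamma(1) gamma(2)] / det = [(2.064)(2.7356) - (2.064)(2.0157)] / 3.22341136 = 1.4858736 / 3.22341136 = 0.461
  phi_hat_2 = [gamma(0) gamma(2) - gamma(1)^2] / det = [(2.7356)(2.0157) - (2.064)^2] / 3.22341136 = 1.25405292 / 3.22341136 = 0.389
So phi_hat = [0.4610, 0.3890].
Therefore phi_hat_2 = 0.3890.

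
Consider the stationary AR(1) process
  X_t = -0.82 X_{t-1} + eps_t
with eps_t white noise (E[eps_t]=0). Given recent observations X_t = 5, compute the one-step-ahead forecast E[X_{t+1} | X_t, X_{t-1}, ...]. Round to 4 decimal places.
E[X_{t+1} \mid \mathcal F_t] = -4.1000

For an AR(p) model X_t = c + sum_i phi_i X_{t-i} + eps_t, the
one-step-ahead conditional mean is
  E[X_{t+1} | X_t, ...] = c + sum_i phi_i X_{t+1-i}.
Substitute known values:
  E[X_{t+1} | ...] = (-0.82) * (5)
                   = -4.1000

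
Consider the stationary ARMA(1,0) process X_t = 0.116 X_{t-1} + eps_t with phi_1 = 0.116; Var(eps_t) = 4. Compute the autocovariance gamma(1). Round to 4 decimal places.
\gamma(1) = 0.4703

Multiply the model equation by X_{t-k} and take expectations. With theta_0 = psi_0 = 1 and psi_j the MA(infinity) weights, this gives
  gamma(k) - sum_i phi_i gamma(k-i) = c_k,
  c_k = sigma^2 * sum_{j=k..q} theta_j psi_{j-k}   (c_k = 0 for k > q),
using gamma(-m) = gamma(m).
Pure AR (q = 0): c_0 = sigma^2 = 4, c_k = 0 for k >= 1.
Equations for k = 0 and k = 1 (AR order 1):
  gamma(0) = phi_1 gamma(1) + c_0
  gamma(1) = phi_1 gamma(0) + c_1
Substituting the second into the first: gamma(0) (1 - phi_1^2) = c_0 + phi_1 c_1, so
  gamma(0) = c_0 / (1 - phi_1^2) = 4 / (1 - (0.116)^2) = 4 / 0.986544 = 4.054558.
  gamma(1) = phi_1 gamma(0) = (0.116)(4.054558) = 0.470329.
Therefore gamma(1) = 0.4703 (to 4 decimal places).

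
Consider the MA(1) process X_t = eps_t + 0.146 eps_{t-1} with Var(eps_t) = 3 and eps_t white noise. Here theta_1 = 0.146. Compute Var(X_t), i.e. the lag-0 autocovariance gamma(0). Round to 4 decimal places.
\gamma(0) = 3.0639

For an MA(q) process X_t = eps_t + sum_i theta_i eps_{t-i} with
Var(eps_t) = sigma^2, the variance is
  gamma(0) = sigma^2 * (1 + sum_i theta_i^2).
  sum_i theta_i^2 = (0.146)^2 = 0.021316.
  gamma(0) = 3 * (1 + 0.021316) = 3 * 1.021316 = 3.063948, which rounds to 3.0639.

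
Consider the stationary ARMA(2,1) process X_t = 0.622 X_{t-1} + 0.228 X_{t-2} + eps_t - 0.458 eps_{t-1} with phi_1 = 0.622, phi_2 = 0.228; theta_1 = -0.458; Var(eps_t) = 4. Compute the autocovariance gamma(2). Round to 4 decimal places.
\gamma(2) = 2.6606

Multiply the model equation by X_{t-k} and take expectations. With theta_0 = psi_0 = 1 and psi_j the MA(infinity) weights, this gives
  gamma(k) - sum_i phi_i gamma(k-i) = c_k,
  c_k = sigma^2 * sum_{j=k..q} theta_j psi_{j-k}   (c_k = 0 for k > q),
using gamma(-m) = gamma(m).
psi-weights needed (psi_j = theta_j + sum_i phi_i psi_{j-i}):
  psi_1 = theta_1 + phi_1 = -0.458 + (0.622) = 0.164
Right-hand sides:
  c_0 = sigma^2 (1 + theta_1 psi_1) = 4 * (1 + (-0.458)(0.164)) = 4 * 0.924888 = 3.699552
  c_1 = sigma^2 theta_1 = 4 * (-0.458) = -1.832
  c_2 = 0
Equations for k = 0, 1, 2 (AR order 2, c_2 = 0):
  (E0) gamma(0) = phi_1 gamma(1) + phi_2 gamma(2) + c_0
  (E1) gamma(1) = phi_1 gamma(0) + phi_2 gamma(1) + c_1
  (E2) gamma(2) = phi_1 gamma(1) + phi_2 gamma(0)
From (E1): gamma(1) = A gamma(0) + B with
  A = phi_1 / (1 - phi_2) = 0.622 / 0.772 = 0.805699,   B = c_1 / (1 - phi_2) = -1.832 / 0.772 = -2.373057.
Insert (E2) into (E0): gamma(0) (1 - phi_2^2) = phi_1 (1 + phi_2) gamma(1) + c_0.
  phi_1 (1 + phi_2) = (0.622)(1.228) = 0.763816,   1 - phi_2^2 = 0.948016.
Replace gamma(1) by A gamma(0) + B and collect gamma(0):
  gamma(0) [0.948016 - (0.763816)(0.805699)] = (0.763816)(-2.373057) + 3.699552
  gamma(0) * 0.33261 = 1.886973
  gamma(0) = 1.886973 / 0.33261 = 5.673233.
  gamma(1) = A gamma(0) + B = (0.805699)(5.673233) + (-2.373057) = 2.197864.
  gamma(2) = phi_1 gamma(1) + phi_2 gamma(0) = (0.622)(2.197864) + (0.228)(5.673233) = 2.660568.
Therefore gamma(2) = 2.6606 (to 4 decimal places).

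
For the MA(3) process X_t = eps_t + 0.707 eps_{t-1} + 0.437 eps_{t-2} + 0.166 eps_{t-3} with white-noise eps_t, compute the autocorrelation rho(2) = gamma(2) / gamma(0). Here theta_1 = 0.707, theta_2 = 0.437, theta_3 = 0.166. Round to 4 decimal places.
\rho(2) = 0.3226

For an MA(q) process with theta_0 = 1, the autocovariance is
  gamma(k) = sigma^2 * sum_{i=0..q-k} theta_i * theta_{i+k},
and rho(k) = gamma(k) / gamma(0). Sigma^2 cancels.
  numerator   = (1)*(0.437) + (0.707)*(0.166) = 0.554362.
  denominator = (1)^2 + (0.707)^2 + (0.437)^2 + (0.166)^2 = 1.718374.
  rho(2) = 0.554362 / 1.718374 = 0.3226.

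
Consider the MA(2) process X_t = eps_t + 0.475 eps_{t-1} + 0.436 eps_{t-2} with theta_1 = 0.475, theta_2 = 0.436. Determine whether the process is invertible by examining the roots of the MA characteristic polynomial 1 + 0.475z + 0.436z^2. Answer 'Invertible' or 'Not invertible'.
\text{Invertible}

The MA(q) characteristic polynomial is P(z) = 1 + 0.475z + 0.436z^2.
Invertibility requires all roots to lie outside the unit circle, i.e. |z| > 1 for every root.
Set 1 + (0.475) z + (0.436) z^2 = 0, i.e. a z^2 + b z + c = 0 with a = 0.436, b = 0.475, c = 1.
Discriminant D = b^2 - 4ac = (0.475)^2 - 4*(0.436)*1 = 0.225625 - (1.744) = -1.518375.
D < 0, so the roots are the complex-conjugate pair z = (-b +/- i sqrt(-D)) / (2a) = -0.5447 +/- 1.4131i.
For a conjugate pair |z|^2 = z * conj(z) = (product of roots) = c/a = 1/(0.436) = 2.293578, so |z| = sqrt(2.293578) = 1.5145 for both roots.
Moduli of all roots: 1.5145, 1.5145.
All moduli strictly greater than 1? Yes.
Verdict: Invertible.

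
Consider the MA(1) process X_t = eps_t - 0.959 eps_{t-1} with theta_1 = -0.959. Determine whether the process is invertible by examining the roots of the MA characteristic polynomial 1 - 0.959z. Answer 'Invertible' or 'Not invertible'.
\text{Invertible}

The MA(q) characteristic polynomial is P(z) = 1 - 0.959z.
Invertibility requires all roots to lie outside the unit circle, i.e. |z| > 1 for every root.
This is linear in z: 1 + (-0.959) z = 0  =>  z = -1/(-0.959) = 1.042753,  |z| = 1.042753.
Moduli of all roots: 1.0428.
All moduli strictly greater than 1? Yes.
Verdict: Invertible.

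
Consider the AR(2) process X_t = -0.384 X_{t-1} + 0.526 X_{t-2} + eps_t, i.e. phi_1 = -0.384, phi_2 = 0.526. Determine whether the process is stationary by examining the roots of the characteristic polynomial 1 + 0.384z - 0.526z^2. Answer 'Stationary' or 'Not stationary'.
\text{Stationary}

The AR(p) characteristic polynomial is P(z) = 1 + 0.384z - 0.526z^2.
Stationarity requires all roots to lie outside the unit circle, i.e. |z| > 1 for every root.
Set 1 + (0.384) z + (-0.526) z^2 = 0, i.e. a z^2 + b z + c = 0 with a = -0.526, b = 0.384, c = 1.
Discriminant D = b^2 - 4ac = (0.384)^2 - 4*(-0.526)*1 = 0.147456 - (-2.104) = 2.251456.
D >= 0, so the roots are real: z = (-b +/- sqrt(D)) / (2a) = (-0.384 +/- 1.500485) / (-1.052).
  z_1 = (-0.384 + 1.500485) / (-1.052) = -1.0613,   |z_1| = 1.0613.
  z_2 = (-0.384 - 1.500485) / (-1.052) = 1.7913,   |z_2| = 1.7913.
Moduli of all roots: 1.0613, 1.7913.
All moduli strictly greater than 1? Yes.
Verdict: Stationary.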